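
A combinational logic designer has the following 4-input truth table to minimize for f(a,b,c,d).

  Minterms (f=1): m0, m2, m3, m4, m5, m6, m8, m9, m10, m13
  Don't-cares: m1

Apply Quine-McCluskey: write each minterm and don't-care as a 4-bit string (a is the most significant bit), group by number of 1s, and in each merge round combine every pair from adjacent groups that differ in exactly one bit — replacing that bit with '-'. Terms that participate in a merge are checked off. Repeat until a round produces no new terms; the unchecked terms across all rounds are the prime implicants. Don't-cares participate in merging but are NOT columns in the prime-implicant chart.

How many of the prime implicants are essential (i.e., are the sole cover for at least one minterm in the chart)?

Round 0: 0000✓ 0001✓ 0010✓ 0011✓ 0100✓ 0101✓ 0110✓ 1000✓ 1001✓ 1010✓ 1101✓
Round 1: -000✓ -001✓ -010✓ -101✓ 0-00✓ 0-01✓ 0-10✓ 00-0✓ 00-1✓ 000-✓ 001-✓ 01-0✓ 010-✓ 1-01✓ 10-0✓ 100-✓
Round 2: --01 -0-0 -00- 0--0 0-0- 00--
PIs = {--01, -0-0, -00-, 0--0, 0-0-, 00--}
Coverage chart:
  m0: -0-0,-00-,0--0,0-0-,00--
  m2: -0-0,0--0,00--
  m3: 00-- ←essential
  m4: 0--0,0-0-
  m5: --01,0-0-
  m6: 0--0 ←essential
  m8: -0-0,-00-
  m9: --01,-00-
  m10: -0-0 ←essential
  m13: --01 ←essential
Essential: --01, -0-0, 0--0, 00--

4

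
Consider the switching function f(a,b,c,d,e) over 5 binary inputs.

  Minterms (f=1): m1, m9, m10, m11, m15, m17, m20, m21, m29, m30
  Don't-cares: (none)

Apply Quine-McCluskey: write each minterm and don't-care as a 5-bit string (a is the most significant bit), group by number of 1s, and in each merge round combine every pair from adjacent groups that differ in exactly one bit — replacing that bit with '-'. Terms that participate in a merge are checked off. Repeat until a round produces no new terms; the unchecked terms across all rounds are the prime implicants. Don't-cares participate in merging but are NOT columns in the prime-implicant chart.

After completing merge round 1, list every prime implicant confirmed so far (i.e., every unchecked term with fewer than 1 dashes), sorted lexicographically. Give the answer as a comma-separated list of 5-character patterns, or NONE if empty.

11110

[col 0] 00001*, 01001*, 01010*, 01011*, 01111*, 10001*, 10100*, 10101*, 11101*, 11110
[col 1] -0001, 0-001, 01-11, 010-1, 0101-, 1-101, 10-01, 1010-
Prime implicants: -0001, 0-001, 01-11, 010-1, 0101-, 1-101, 10-01, 1010-, 11110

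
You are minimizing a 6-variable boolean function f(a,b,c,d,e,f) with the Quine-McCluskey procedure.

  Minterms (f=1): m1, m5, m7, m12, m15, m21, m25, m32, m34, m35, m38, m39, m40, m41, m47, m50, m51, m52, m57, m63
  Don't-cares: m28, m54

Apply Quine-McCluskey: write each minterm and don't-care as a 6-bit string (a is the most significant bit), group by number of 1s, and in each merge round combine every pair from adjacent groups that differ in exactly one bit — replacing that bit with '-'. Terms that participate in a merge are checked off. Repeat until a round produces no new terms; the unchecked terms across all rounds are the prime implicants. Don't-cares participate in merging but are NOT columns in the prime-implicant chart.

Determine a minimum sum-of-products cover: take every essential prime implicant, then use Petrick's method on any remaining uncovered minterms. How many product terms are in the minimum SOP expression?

11

Round 0: 000001✓ 000101✓ 000111✓ 001100✓ 001111✓ 010101✓ 011001✓ 011100✓ 100000✓ 100010✓ 100011✓ 100110✓ 100111✓ 101000✓ 101001✓ 101111✓ 110010✓ 110011✓ 110100✓ 110110✓ 111001✓ 111111✓
Round 1: -00111✓ -01111✓ -11001 0-0101 0-1100 00-111✓ 000-01 0001-1 1-0010✓ 1-0011✓ 1-0110✓ 1-1001 1-1111 10-000 10-111✓ 100-10✓ 100-11✓ 1000-0 10001-✓ 10011-✓ 10100- 110-10✓ 11001-✓ 1101-0
Round 2: -0-111 1-0-10 1-001- 100-1-
PIs = {-0-111, -11001, 0-0101, 0-1100, 000-01, 0001-1, 1-0-10, 1-001-, 1-1001, 1-1111, 10-000, 100-1-, 1000-0, 10100-, 1101-0}
Coverage chart:
  m1: 000-01 ←essential
  m5: 0-0101,000-01,0001-1
  m7: -0-111,0001-1
  m12: 0-1100 ←essential
  m15: -0-111 ←essential
  m21: 0-0101 ←essential
  m25: -11001 ←essential
  m32: 10-000,1000-0
  m34: 1-0-10,1-001-,100-1-,1000-0
  m35: 1-001-,100-1-
  m38: 1-0-10,100-1-
  m39: -0-111,100-1-
  m40: 10-000,10100-
  m41: 1-1001,10100-
  m47: -0-111,1-1111
  m50: 1-0-10,1-001-
  m51: 1-001- ←essential
  m52: 1101-0 ←essential
  m57: -11001,1-1001
  m63: 1-1111 ←essential
Essential: -0-111, -11001, 0-0101, 0-1100, 000-01, 1-001-, 1-1111, 1101-0
Petrick residual → 1-0-10, 1-1001, 10-000
Min cover (11 terms): b'def + bcd'e'f + a'c'de'f + a'cde'f' + a'b'c'e'f + ac'ef' + ac'd'e + acd'e'f + acdef + ab'd'e'f' + abc'df'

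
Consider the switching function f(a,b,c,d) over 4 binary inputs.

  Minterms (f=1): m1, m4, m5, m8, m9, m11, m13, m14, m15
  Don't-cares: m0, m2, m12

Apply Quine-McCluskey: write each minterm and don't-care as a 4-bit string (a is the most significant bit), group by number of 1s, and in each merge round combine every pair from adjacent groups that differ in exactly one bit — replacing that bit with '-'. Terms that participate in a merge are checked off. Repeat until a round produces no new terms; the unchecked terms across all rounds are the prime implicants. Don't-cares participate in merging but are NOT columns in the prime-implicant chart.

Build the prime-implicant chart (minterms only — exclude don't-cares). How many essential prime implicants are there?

3

size-2^0 implicants → 0000(✓)  0001(✓)  0010(✓)  0100(✓)  0101(✓)  1000(✓)  1001(✓)  1011(✓)  1100(✓)  1101(✓)  1110(✓)  1111(✓)
size-2^1 implicants → -000(✓)  -001(✓)  -100(✓)  -101(✓)  0-00(✓)  0-01(✓)  00-0  000-(✓)  010-(✓)  1-00(✓)  1-01(✓)  1-11(✓)  10-1(✓)  100-(✓)  11-0(✓)  11-1(✓)  110-(✓)  111-(✓)
size-2^2 implicants → --00(✓)  --01(✓)  -00-(✓)  -10-(✓)  0-0-(✓)  1--1  1-0-(✓)  11--
size-2^3 implicants → --0-
Unchecked terms (primes): --0-, 00-0, 1--1, 11--
Minterm coverage:
  m1 ⊆ --0- [E]
  m4 ⊆ --0- [E]
  m5 ⊆ --0- [E]
  m8 ⊆ --0- [E]
  m9 ⊆ --0-,1--1
  m11 ⊆ 1--1 [E]
  m13 ⊆ --0-,1--1,11--
  m14 ⊆ 11-- [E]
  m15 ⊆ 1--1,11--
E = {--0-, 1--1, 11--}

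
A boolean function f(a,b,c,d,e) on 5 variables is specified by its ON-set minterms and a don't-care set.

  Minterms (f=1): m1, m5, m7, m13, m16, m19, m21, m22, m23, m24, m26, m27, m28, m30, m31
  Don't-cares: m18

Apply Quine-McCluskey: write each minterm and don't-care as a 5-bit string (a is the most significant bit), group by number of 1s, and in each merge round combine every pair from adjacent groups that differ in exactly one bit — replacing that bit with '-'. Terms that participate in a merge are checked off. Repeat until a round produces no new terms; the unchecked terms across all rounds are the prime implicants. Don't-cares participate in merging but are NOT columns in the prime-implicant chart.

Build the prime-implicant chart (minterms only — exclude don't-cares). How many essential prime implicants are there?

Round 0: 00001✓ 00101✓ 00111✓ 01101✓ 10000✓ 10010✓ 10011✓ 10101✓ 10110✓ 10111✓ 11000✓ 11010✓ 11011✓ 11100✓ 11110✓ 11111✓
Round 1: -0101✓ -0111✓ 0-101 00-01 001-1✓ 1-000✓ 1-010✓ 1-011✓ 1-110✓ 1-111✓ 10-10✓ 10-11✓ 100-0✓ 1001-✓ 101-1✓ 1011-✓ 11-00✓ 11-10✓ 11-11✓ 110-0✓ 1101-✓ 111-0✓ 1111-✓
Round 2: -01-1 1--10✓ 1--11✓ 1-0-0 1-01-✓ 1-11-✓ 10-1-✓ 11--0 11-1-✓
Round 3: 1--1-
PIs = {-01-1, 0-101, 00-01, 1--1-, 1-0-0, 11--0}
Coverage chart:
  m1: 00-01 ←essential
  m5: -01-1,0-101,00-01
  m7: -01-1 ←essential
  m13: 0-101 ←essential
  m16: 1-0-0 ←essential
  m19: 1--1- ←essential
  m21: -01-1 ←essential
  m22: 1--1- ←essential
  m23: -01-1,1--1-
  m24: 1-0-0,11--0
  m26: 1--1-,1-0-0,11--0
  m27: 1--1- ←essential
  m28: 11--0 ←essential
  m30: 1--1-,11--0
  m31: 1--1- ←essential
Essential: -01-1, 0-101, 00-01, 1--1-, 1-0-0, 11--0

6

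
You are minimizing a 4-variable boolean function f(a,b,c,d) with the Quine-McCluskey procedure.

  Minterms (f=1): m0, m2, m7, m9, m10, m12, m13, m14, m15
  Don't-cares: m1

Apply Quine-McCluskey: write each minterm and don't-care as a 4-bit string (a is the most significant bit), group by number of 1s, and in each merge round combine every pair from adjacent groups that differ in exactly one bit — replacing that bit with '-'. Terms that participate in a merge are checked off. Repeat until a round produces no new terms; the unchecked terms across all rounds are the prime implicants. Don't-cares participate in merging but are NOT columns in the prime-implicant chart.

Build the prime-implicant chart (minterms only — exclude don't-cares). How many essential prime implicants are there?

2

[col 0] 0000*, 0001*, 0010*, 0111*, 1001*, 1010*, 1100*, 1101*, 1110*, 1111*
[col 1] -001, -010, -111, 00-0, 000-, 1-01, 1-10, 11-0*, 11-1*, 110-*, 111-*
[col 2] 11--
Prime implicants: -001, -010, -111, 00-0, 000-, 1-01, 1-10, 11--
PI chart (minterm → PIs covering it):
  0 | 00-0,000-
  2 | -010,00-0
  7 | -111  (sole → essential)
  9 | -001,1-01
  10 | -010,1-10
  12 | 11--  (sole → essential)
  13 | 1-01,11--
  14 | 1-10,11--
  15 | -111,11--
Essential prime implicants: -111, 11--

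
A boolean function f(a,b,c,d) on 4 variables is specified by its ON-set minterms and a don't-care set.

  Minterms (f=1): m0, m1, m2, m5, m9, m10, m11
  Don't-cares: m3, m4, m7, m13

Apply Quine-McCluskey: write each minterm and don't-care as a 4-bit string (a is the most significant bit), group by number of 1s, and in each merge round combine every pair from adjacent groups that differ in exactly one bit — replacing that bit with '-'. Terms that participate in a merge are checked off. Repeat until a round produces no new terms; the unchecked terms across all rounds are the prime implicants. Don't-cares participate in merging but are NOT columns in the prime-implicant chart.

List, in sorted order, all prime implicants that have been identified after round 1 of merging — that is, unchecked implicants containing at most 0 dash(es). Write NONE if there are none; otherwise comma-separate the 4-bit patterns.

[col 0] 0000*, 0001*, 0010*, 0011*, 0100*, 0101*, 0111*, 1001*, 1010*, 1011*, 1101*
[col 1] -001*, -010*, -011*, -101*, 0-00*, 0-01*, 0-11*, 00-0*, 00-1*, 000-*, 001-*, 01-1*, 010-*, 1-01*, 10-1*, 101-*
[col 2] --01, -0-1, -01-, 0--1, 0-0-, 00--
Prime implicants: --01, -0-1, -01-, 0--1, 0-0-, 00--

NONE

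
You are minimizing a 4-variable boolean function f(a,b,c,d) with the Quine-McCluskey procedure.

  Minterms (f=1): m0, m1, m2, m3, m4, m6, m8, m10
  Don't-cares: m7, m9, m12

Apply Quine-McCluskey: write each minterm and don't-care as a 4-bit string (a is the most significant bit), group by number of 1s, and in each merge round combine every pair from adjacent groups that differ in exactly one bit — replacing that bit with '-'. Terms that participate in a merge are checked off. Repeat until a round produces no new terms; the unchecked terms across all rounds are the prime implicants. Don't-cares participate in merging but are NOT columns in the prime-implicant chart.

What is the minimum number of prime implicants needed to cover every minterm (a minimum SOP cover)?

3

[col 0] 0000*, 0001*, 0010*, 0011*, 0100*, 0110*, 0111*, 1000*, 1001*, 1010*, 1100*
[col 1] -000*, -001*, -010*, -100*, 0-00*, 0-10*, 0-11*, 00-0*, 00-1*, 000-*, 001-*, 01-0*, 011-*, 1-00*, 10-0*, 100-*
[col 2] --00, -0-0, -00-, 0--0, 0-1-, 00--
Prime implicants: --00, -0-0, -00-, 0--0, 0-1-, 00--
PI chart (minterm → PIs covering it):
  0 | --00,-0-0,-00-,0--0,00--
  1 | -00-,00--
  2 | -0-0,0--0,0-1-,00--
  3 | 0-1-,00--
  4 | --00,0--0
  6 | 0--0,0-1-
  8 | --00,-0-0,-00-
  10 | -0-0  (sole → essential)
Essential prime implicants: -0-0
Petrick residual → 0--0, 00--
Minimum SOP uses 3 PIs: b'd' + a'd' + a'b'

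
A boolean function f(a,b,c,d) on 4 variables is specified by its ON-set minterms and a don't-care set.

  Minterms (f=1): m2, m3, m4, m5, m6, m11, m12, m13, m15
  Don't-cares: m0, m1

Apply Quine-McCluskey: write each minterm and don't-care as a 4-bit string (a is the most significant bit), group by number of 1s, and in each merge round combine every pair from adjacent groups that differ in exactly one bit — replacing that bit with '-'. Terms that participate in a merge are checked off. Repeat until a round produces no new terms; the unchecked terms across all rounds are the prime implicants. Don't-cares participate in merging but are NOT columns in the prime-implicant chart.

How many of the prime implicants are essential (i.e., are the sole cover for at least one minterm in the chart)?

size-2^0 implicants → 0000(✓)  0001(✓)  0010(✓)  0011(✓)  0100(✓)  0101(✓)  0110(✓)  1011(✓)  1100(✓)  1101(✓)  1111(✓)
size-2^1 implicants → -011  -100(✓)  -101(✓)  0-00(✓)  0-01(✓)  0-10(✓)  00-0(✓)  00-1(✓)  000-(✓)  001-(✓)  01-0(✓)  010-(✓)  1-11  11-1  110-(✓)
size-2^2 implicants → -10-  0--0  0-0-  00--
Unchecked terms (primes): -011, -10-, 0--0, 0-0-, 00--, 1-11, 11-1
Minterm coverage:
  m2 ⊆ 0--0,00--
  m3 ⊆ -011,00--
  m4 ⊆ -10-,0--0,0-0-
  m5 ⊆ -10-,0-0-
  m6 ⊆ 0--0 [E]
  m11 ⊆ -011,1-11
  m12 ⊆ -10- [E]
  m13 ⊆ -10-,11-1
  m15 ⊆ 1-11,11-1
E = {-10-, 0--0}

2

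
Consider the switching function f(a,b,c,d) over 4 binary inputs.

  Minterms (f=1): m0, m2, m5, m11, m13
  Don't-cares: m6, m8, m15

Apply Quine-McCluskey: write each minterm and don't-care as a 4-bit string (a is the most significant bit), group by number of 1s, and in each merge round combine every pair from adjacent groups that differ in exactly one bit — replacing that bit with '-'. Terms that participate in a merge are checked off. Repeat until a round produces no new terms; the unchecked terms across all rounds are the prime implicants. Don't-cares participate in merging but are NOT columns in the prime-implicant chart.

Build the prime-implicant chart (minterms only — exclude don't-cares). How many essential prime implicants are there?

2

size-2^0 implicants → 0000(✓)  0010(✓)  0101(✓)  0110(✓)  1000(✓)  1011(✓)  1101(✓)  1111(✓)
size-2^1 implicants → -000  -101  0-10  00-0  1-11  11-1
Unchecked terms (primes): -000, -101, 0-10, 00-0, 1-11, 11-1
Minterm coverage:
  m0 ⊆ -000,00-0
  m2 ⊆ 0-10,00-0
  m5 ⊆ -101 [E]
  m11 ⊆ 1-11 [E]
  m13 ⊆ -101,11-1
E = {-101, 1-11}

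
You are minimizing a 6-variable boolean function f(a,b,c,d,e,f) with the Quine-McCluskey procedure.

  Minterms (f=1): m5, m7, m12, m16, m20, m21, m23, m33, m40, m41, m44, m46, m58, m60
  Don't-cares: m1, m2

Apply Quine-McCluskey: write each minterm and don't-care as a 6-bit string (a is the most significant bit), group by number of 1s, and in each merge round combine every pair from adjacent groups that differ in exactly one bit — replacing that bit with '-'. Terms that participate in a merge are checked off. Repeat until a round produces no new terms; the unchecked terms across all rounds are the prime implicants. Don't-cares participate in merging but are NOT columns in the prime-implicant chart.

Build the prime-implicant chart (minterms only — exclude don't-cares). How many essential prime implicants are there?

6

size-2^0 implicants → 000001(✓)  000010  000101(✓)  000111(✓)  001100(✓)  010000(✓)  010100(✓)  010101(✓)  010111(✓)  100001(✓)  101000(✓)  101001(✓)  101100(✓)  101110(✓)  111010  111100(✓)
size-2^1 implicants → -00001  -01100  0-0101(✓)  0-0111(✓)  000-01  0001-1(✓)  010-00  0101-1(✓)  01010-  1-1100  10-001  101-00  10100-  1011-0
size-2^2 implicants → 0-01-1
Unchecked terms (primes): -00001, -01100, 0-01-1, 000-01, 000010, 010-00, 01010-, 1-1100, 10-001, 101-00, 10100-, 1011-0, 111010
Minterm coverage:
  m5 ⊆ 0-01-1,000-01
  m7 ⊆ 0-01-1 [E]
  m12 ⊆ -01100 [E]
  m16 ⊆ 010-00 [E]
  m20 ⊆ 010-00,01010-
  m21 ⊆ 0-01-1,01010-
  m23 ⊆ 0-01-1 [E]
  m33 ⊆ -00001,10-001
  m40 ⊆ 101-00,10100-
  m41 ⊆ 10-001,10100-
  m44 ⊆ -01100,1-1100,101-00,1011-0
  m46 ⊆ 1011-0 [E]
  m58 ⊆ 111010 [E]
  m60 ⊆ 1-1100 [E]
E = {-01100, 0-01-1, 010-00, 1-1100, 1011-0, 111010}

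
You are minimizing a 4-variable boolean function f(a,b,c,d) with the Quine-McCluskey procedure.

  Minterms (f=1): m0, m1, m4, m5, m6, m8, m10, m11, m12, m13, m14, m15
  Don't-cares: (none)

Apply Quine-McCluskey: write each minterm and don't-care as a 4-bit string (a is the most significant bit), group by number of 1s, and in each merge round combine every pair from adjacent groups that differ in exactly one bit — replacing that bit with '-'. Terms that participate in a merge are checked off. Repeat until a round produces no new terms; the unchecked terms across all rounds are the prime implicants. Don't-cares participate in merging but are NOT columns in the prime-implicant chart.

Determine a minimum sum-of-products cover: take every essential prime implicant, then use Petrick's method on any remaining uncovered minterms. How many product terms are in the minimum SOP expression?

5

Round 0: 0000✓ 0001✓ 0100✓ 0101✓ 0110✓ 1000✓ 1010✓ 1011✓ 1100✓ 1101✓ 1110✓ 1111✓
Round 1: -000✓ -100✓ -101✓ -110✓ 0-00✓ 0-01✓ 000-✓ 01-0✓ 010-✓ 1-00✓ 1-10✓ 1-11✓ 10-0✓ 101-✓ 11-0✓ 11-1✓ 110-✓ 111-✓
Round 2: --00 -1-0 -10- 0-0- 1--0 1-1- 11--
PIs = {--00, -1-0, -10-, 0-0-, 1--0, 1-1-, 11--}
Coverage chart:
  m0: --00,0-0-
  m1: 0-0- ←essential
  m4: --00,-1-0,-10-,0-0-
  m5: -10-,0-0-
  m6: -1-0 ←essential
  m8: --00,1--0
  m10: 1--0,1-1-
  m11: 1-1- ←essential
  m12: --00,-1-0,-10-,1--0,11--
  m13: -10-,11--
  m14: -1-0,1--0,1-1-,11--
  m15: 1-1-,11--
Essential: -1-0, 0-0-, 1-1-
Petrick residual → --00, -10-
Min cover (5 terms): c'd' + bd' + bc' + a'c' + ac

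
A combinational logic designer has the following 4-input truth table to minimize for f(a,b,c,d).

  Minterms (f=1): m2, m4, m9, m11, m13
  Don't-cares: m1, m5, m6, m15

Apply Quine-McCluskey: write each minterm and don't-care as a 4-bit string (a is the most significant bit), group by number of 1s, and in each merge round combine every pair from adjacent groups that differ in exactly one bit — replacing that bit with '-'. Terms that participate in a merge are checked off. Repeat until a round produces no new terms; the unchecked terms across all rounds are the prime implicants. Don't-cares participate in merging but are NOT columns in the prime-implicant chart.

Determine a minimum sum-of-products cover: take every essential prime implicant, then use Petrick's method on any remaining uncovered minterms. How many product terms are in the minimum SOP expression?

3

size-2^0 implicants → 0001(✓)  0010(✓)  0100(✓)  0101(✓)  0110(✓)  1001(✓)  1011(✓)  1101(✓)  1111(✓)
size-2^1 implicants → -001(✓)  -101(✓)  0-01(✓)  0-10  01-0  010-  1-01(✓)  1-11(✓)  10-1(✓)  11-1(✓)
size-2^2 implicants → --01  1--1
Unchecked terms (primes): --01, 0-10, 01-0, 010-, 1--1
Minterm coverage:
  m2 ⊆ 0-10 [E]
  m4 ⊆ 01-0,010-
  m9 ⊆ --01,1--1
  m11 ⊆ 1--1 [E]
  m13 ⊆ --01,1--1
E = {0-10, 1--1}
Petrick residual → 01-0
Cover = a'cd' + a'bd' + ad  |cover|=3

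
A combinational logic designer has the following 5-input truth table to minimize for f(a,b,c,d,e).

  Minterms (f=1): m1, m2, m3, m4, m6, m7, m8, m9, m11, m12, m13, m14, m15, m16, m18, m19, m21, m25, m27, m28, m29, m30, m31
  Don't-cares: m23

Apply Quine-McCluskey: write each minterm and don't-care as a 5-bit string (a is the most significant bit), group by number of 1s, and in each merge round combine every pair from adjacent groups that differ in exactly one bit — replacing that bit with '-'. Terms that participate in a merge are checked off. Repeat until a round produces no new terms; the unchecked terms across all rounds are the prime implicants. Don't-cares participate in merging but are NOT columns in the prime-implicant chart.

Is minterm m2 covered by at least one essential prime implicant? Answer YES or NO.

[col 0] 00001*, 00010*, 00011*, 00100*, 00110*, 00111*, 01000*, 01001*, 01011*, 01100*, 01101*, 01110*, 01111*, 10000*, 10010*, 10011*, 10101*, 10111*, 11001*, 11011*, 11100*, 11101*, 11110*, 11111*
[col 1] -0010*, -0011*, -0111*, -1001*, -1011*, -1100*, -1101*, -1110*, -1111*, 0-001*, 0-011*, 0-100*, 0-110*, 0-111*, 00-10*, 00-11*, 000-1*, 0001-*, 001-0*, 0011-*, 01-00*, 01-01*, 01-11*, 010-1*, 0100-*, 011-0*, 011-1*, 0110-*, 0111-*, 1-011*, 1-101*, 1-111*, 10-11*, 100-0, 1001-*, 101-1*, 11-01*, 11-11*, 110-1*, 111-0*, 111-1*, 1110-*, 1111-*
[col 2] --011*, --111*, -0-11*, -001-, -1-01*, -1-11*, -10-1*, -11-0*, -11-1*, -110-*, -111-*, 0--11*, 0-0-1, 0-1-0, 0-11-, 00-1-, 01--1*, 01-0-, 011--*, 1--11*, 1-1-1, 11--1*, 111--*
[col 3] ---11, -1--1, -11--
Prime implicants: ---11, -001-, -1--1, -11--, 0-0-1, 0-1-0, 0-11-, 00-1-, 01-0-, 1-1-1, 100-0
PI chart (minterm → PIs covering it):
  1 | 0-0-1  (sole → essential)
  2 | -001-,00-1-
  3 | ---11,-001-,0-0-1,00-1-
  4 | 0-1-0  (sole → essential)
  6 | 0-1-0,0-11-,00-1-
  7 | ---11,0-11-,00-1-
  8 | 01-0-  (sole → essential)
  9 | -1--1,0-0-1,01-0-
  11 | ---11,-1--1,0-0-1
  12 | -11--,0-1-0,01-0-
  13 | -1--1,-11--,01-0-
  14 | -11--,0-1-0,0-11-
  15 | ---11,-1--1,-11--,0-11-
  16 | 100-0  (sole → essential)
  18 | -001-,100-0
  19 | ---11,-001-
  21 | 1-1-1  (sole → essential)
  25 | -1--1  (sole → essential)
  27 | ---11,-1--1
  28 | -11--  (sole → essential)
  29 | -1--1,-11--,1-1-1
  30 | -11--  (sole → essential)
  31 | ---11,-1--1,-11--,1-1-1
Essential prime implicants: -1--1, -11--, 0-0-1, 0-1-0, 01-0-, 1-1-1, 100-0

NO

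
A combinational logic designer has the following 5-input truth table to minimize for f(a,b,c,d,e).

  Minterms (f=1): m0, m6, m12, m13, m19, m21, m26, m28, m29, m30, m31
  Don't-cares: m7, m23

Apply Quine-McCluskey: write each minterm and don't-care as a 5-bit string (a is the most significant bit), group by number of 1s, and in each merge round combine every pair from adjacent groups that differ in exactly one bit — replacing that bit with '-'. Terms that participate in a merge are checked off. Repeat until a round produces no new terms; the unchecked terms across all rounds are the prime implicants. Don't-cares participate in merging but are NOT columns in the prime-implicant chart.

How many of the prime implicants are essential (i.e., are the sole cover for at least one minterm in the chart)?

6

[col 0] 00000, 00110*, 00111*, 01100*, 01101*, 10011*, 10101*, 10111*, 11010*, 11100*, 11101*, 11110*, 11111*
[col 1] -0111, -1100*, -1101*, 0011-, 0110-*, 1-101*, 1-111*, 10-11, 101-1*, 11-10, 111-0*, 111-1*, 1110-*, 1111-*
[col 2] -110-, 1-1-1, 111--
Prime implicants: -0111, -110-, 00000, 0011-, 1-1-1, 10-11, 11-10, 111--
PI chart (minterm → PIs covering it):
  0 | 00000  (sole → essential)
  6 | 0011-  (sole → essential)
  12 | -110-  (sole → essential)
  13 | -110-  (sole → essential)
  19 | 10-11  (sole → essential)
  21 | 1-1-1  (sole → essential)
  26 | 11-10  (sole → essential)
  28 | -110-,111--
  29 | -110-,1-1-1,111--
  30 | 11-10,111--
  31 | 1-1-1,111--
Essential prime implicants: -110-, 00000, 0011-, 1-1-1, 10-11, 11-10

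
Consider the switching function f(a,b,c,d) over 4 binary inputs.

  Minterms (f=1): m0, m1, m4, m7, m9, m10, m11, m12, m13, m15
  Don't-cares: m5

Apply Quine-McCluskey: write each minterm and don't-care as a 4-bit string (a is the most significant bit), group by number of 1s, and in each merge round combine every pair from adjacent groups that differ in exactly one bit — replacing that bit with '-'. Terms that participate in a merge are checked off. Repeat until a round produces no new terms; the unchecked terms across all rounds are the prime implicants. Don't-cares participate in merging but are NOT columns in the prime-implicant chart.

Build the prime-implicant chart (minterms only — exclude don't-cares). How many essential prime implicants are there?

4

size-2^0 implicants → 0000(✓)  0001(✓)  0100(✓)  0101(✓)  0111(✓)  1001(✓)  1010(✓)  1011(✓)  1100(✓)  1101(✓)  1111(✓)
size-2^1 implicants → -001(✓)  -100(✓)  -101(✓)  -111(✓)  0-00(✓)  0-01(✓)  000-(✓)  01-1(✓)  010-(✓)  1-01(✓)  1-11(✓)  10-1(✓)  101-  11-1(✓)  110-(✓)
size-2^2 implicants → --01  -1-1  -10-  0-0-  1--1
Unchecked terms (primes): --01, -1-1, -10-, 0-0-, 1--1, 101-
Minterm coverage:
  m0 ⊆ 0-0- [E]
  m1 ⊆ --01,0-0-
  m4 ⊆ -10-,0-0-
  m7 ⊆ -1-1 [E]
  m9 ⊆ --01,1--1
  m10 ⊆ 101- [E]
  m11 ⊆ 1--1,101-
  m12 ⊆ -10- [E]
  m13 ⊆ --01,-1-1,-10-,1--1
  m15 ⊆ -1-1,1--1
E = {-1-1, -10-, 0-0-, 101-}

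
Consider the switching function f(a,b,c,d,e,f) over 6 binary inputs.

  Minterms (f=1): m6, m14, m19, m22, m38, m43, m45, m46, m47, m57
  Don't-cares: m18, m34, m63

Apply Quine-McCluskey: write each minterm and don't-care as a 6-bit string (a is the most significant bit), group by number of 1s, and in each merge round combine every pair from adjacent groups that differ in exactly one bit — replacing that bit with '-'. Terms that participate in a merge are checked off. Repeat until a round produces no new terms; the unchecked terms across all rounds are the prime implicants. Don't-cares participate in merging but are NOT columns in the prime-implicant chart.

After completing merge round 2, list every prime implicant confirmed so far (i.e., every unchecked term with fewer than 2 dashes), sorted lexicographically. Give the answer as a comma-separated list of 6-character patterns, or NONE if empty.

0-0110, 010-10, 01001-, 1-1111, 100-10, 101-11, 1011-1, 10111-, 111001

Round 0: 000110✓ 001110✓ 010010✓ 010011✓ 010110✓ 100010✓ 100110✓ 101011✓ 101101✓ 101110✓ 101111✓ 111001 111111✓
Round 1: -00110✓ -01110✓ 0-0110 00-110✓ 010-10 01001- 1-1111 10-110✓ 100-10 101-11 1011-1 10111-
Round 2: -0-110
PIs = {-0-110, 0-0110, 010-10, 01001-, 1-1111, 100-10, 101-11, 1011-1, 10111-, 111001}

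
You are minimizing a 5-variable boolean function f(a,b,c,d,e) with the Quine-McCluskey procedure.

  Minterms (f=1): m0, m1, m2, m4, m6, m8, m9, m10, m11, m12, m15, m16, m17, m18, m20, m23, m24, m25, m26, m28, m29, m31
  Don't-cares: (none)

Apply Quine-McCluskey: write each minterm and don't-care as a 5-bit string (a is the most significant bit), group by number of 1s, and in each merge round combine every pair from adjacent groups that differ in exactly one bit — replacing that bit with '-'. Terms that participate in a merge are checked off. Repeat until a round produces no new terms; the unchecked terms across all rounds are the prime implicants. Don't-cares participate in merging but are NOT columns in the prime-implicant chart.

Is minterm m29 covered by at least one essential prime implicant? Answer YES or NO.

[col 0] 00000*, 00001*, 00010*, 00100*, 00110*, 01000*, 01001*, 01010*, 01011*, 01100*, 01111*, 10000*, 10001*, 10010*, 10100*, 10111*, 11000*, 11001*, 11010*, 11100*, 11101*, 11111*
[col 1] -0000*, -0001*, -0010*, -0100*, -1000*, -1001*, -1010*, -1100*, -1111, 0-000*, 0-001*, 0-010*, 0-100*, 00-00*, 00-10*, 000-0*, 0000-*, 001-0*, 01-00*, 01-11, 010-0*, 010-1*, 0100-*, 0101-*, 1-000*, 1-001*, 1-010*, 1-100*, 1-111, 10-00*, 100-0*, 1000-*, 11-00*, 11-01*, 110-0*, 1100-*, 111-1, 1110-*
[col 2] --000*, --001*, --010*, --100*, -0-00*, -00-0*, -000-*, -1-00*, -10-0*, -100-*, 0--00*, 0-0-0*, 0-00-*, 00--0, 010--, 1--00*, 1-0-0*, 1-00-*, 11-0-
[col 3] ---00, --0-0, --00-
Prime implicants: ---00, --0-0, --00-, -1111, 00--0, 01-11, 010--, 1-111, 11-0-, 111-1
PI chart (minterm → PIs covering it):
  0 | ---00,--0-0,--00-,00--0
  1 | --00-  (sole → essential)
  2 | --0-0,00--0
  4 | ---00,00--0
  6 | 00--0  (sole → essential)
  8 | ---00,--0-0,--00-,010--
  9 | --00-,010--
  10 | --0-0,010--
  11 | 01-11,010--
  12 | ---00  (sole → essential)
  15 | -1111,01-11
  16 | ---00,--0-0,--00-
  17 | --00-  (sole → essential)
  18 | --0-0  (sole → essential)
  20 | ---00  (sole → essential)
  23 | 1-111  (sole → essential)
  24 | ---00,--0-0,--00-,11-0-
  25 | --00-,11-0-
  26 | --0-0  (sole → essential)
  28 | ---00,11-0-
  29 | 11-0-,111-1
  31 | -1111,1-111,111-1
Essential prime implicants: ---00, --0-0, --00-, 00--0, 1-111

NO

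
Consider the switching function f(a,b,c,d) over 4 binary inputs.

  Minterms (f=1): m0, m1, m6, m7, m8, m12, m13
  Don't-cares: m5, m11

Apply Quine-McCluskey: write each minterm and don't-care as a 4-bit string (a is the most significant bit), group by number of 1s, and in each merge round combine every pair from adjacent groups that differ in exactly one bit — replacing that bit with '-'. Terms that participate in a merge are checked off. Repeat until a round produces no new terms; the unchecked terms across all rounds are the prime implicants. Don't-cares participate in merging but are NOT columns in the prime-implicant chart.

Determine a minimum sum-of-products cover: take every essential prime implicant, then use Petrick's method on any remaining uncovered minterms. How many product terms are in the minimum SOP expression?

size-2^0 implicants → 0000(✓)  0001(✓)  0101(✓)  0110(✓)  0111(✓)  1000(✓)  1011  1100(✓)  1101(✓)
size-2^1 implicants → -000  -101  0-01  000-  01-1  011-  1-00  110-
Unchecked terms (primes): -000, -101, 0-01, 000-, 01-1, 011-, 1-00, 1011, 110-
Minterm coverage:
  m0 ⊆ -000,000-
  m1 ⊆ 0-01,000-
  m6 ⊆ 011- [E]
  m7 ⊆ 01-1,011-
  m8 ⊆ -000,1-00
  m12 ⊆ 1-00,110-
  m13 ⊆ -101,110-
E = {011-}
Petrick residual → -000, 0-01, 110-
Cover = b'c'd' + a'c'd + a'bc + abc'  |cover|=4

4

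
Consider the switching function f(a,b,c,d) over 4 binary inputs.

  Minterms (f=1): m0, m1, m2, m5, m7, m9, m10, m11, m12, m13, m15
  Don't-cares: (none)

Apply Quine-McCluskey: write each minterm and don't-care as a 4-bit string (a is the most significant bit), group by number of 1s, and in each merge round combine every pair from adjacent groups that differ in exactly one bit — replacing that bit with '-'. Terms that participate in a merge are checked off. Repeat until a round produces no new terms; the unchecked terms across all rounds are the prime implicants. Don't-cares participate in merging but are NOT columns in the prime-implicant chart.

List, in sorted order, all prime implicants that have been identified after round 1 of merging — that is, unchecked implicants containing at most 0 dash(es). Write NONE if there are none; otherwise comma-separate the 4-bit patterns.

NONE

[col 0] 0000*, 0001*, 0010*, 0101*, 0111*, 1001*, 1010*, 1011*, 1100*, 1101*, 1111*
[col 1] -001*, -010, -101*, -111*, 0-01*, 00-0, 000-, 01-1*, 1-01*, 1-11*, 10-1*, 101-, 11-1*, 110-
[col 2] --01, -1-1, 1--1
Prime implicants: --01, -010, -1-1, 00-0, 000-, 1--1, 101-, 110-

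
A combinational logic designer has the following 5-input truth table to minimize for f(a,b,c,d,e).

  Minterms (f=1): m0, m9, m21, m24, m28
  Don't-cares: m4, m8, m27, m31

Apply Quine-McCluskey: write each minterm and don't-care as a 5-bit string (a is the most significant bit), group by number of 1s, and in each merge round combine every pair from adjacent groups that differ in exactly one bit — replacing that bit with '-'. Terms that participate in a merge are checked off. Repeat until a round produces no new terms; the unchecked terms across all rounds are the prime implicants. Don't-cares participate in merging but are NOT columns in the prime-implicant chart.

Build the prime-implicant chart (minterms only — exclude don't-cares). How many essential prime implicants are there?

[col 0] 00000*, 00100*, 01000*, 01001*, 10101, 11000*, 11011*, 11100*, 11111*
[col 1] -1000, 0-000, 00-00, 0100-, 11-00, 11-11
Prime implicants: -1000, 0-000, 00-00, 0100-, 10101, 11-00, 11-11
PI chart (minterm → PIs covering it):
  0 | 0-000,00-00
  9 | 0100-  (sole → essential)
  21 | 10101  (sole → essential)
  24 | -1000,11-00
  28 | 11-00  (sole → essential)
Essential prime implicants: 0100-, 10101, 11-00

3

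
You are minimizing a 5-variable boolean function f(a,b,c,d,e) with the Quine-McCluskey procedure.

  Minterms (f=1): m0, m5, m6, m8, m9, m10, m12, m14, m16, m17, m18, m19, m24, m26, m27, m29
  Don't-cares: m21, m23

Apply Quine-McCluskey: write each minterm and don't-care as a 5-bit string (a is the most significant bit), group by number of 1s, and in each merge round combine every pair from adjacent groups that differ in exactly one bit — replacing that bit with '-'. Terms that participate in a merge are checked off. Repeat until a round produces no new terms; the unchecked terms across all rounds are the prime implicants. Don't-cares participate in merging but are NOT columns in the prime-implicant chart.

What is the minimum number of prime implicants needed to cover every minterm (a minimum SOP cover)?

8

Round 0: 00000✓ 00101✓ 00110✓ 01000✓ 01001✓ 01010✓ 01100✓ 01110✓ 10000✓ 10001✓ 10010✓ 10011✓ 10101✓ 10111✓ 11000✓ 11010✓ 11011✓ 11101✓
Round 1: -0000✓ -0101 -1000✓ -1010✓ 0-000✓ 0-110 01-00✓ 01-10✓ 010-0✓ 0100- 011-0✓ 1-000✓ 1-010✓ 1-011✓ 1-101 10-01✓ 10-11✓ 100-0✓ 100-1✓ 1000-✓ 1001-✓ 101-1✓ 110-0✓ 1101-✓
Round 2: --000 -10-0 01--0 1-0-0 1-01- 10--1 100--
PIs = {--000, -0101, -10-0, 0-110, 01--0, 0100-, 1-0-0, 1-01-, 1-101, 10--1, 100--}
Coverage chart:
  m0: --000 ←essential
  m5: -0101 ←essential
  m6: 0-110 ←essential
  m8: --000,-10-0,01--0,0100-
  m9: 0100- ←essential
  m10: -10-0,01--0
  m12: 01--0 ←essential
  m14: 0-110,01--0
  m16: --000,1-0-0,100--
  m17: 10--1,100--
  m18: 1-0-0,1-01-,100--
  m19: 1-01-,10--1,100--
  m24: --000,-10-0,1-0-0
  m26: -10-0,1-0-0,1-01-
  m27: 1-01- ←essential
  m29: 1-101 ←essential
Essential: --000, -0101, 0-110, 01--0, 0100-, 1-01-, 1-101
Petrick residual → 10--1
Min cover (8 terms): c'd'e' + b'cd'e + a'cde' + a'be' + a'bc'd' + ac'd + acd'e + ab'e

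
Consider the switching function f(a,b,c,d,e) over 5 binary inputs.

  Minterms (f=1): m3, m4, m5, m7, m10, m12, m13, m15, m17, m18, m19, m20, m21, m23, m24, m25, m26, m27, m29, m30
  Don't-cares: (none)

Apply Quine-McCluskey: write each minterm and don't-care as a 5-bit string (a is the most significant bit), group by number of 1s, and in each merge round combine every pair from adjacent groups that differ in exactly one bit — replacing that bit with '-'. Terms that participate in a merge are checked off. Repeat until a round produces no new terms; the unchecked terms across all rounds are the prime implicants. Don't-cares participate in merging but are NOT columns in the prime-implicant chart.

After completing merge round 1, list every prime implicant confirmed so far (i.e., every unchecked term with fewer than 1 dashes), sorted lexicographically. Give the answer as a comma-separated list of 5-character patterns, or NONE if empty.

NONE

[col 0] 00011*, 00100*, 00101*, 00111*, 01010*, 01100*, 01101*, 01111*, 10001*, 10010*, 10011*, 10100*, 10101*, 10111*, 11000*, 11001*, 11010*, 11011*, 11101*, 11110*
[col 1] -0011*, -0100*, -0101*, -0111*, -1010, -1101*, 0-100*, 0-101*, 0-111*, 00-11*, 001-1*, 0010-*, 011-1*, 0110-*, 1-001*, 1-010*, 1-011*, 1-101*, 10-01*, 10-11*, 100-1*, 1001-*, 101-1*, 1010-*, 11-01*, 11-10, 110-0*, 110-1*, 1100-*, 1101-*
[col 2] --101, -0-11, -01-1, -010-, 0-1-1, 0-10-, 1--01, 1-0-1, 1-01-, 10--1, 110--
Prime implicants: --101, -0-11, -01-1, -010-, -1010, 0-1-1, 0-10-, 1--01, 1-0-1, 1-01-, 10--1, 11-10, 110--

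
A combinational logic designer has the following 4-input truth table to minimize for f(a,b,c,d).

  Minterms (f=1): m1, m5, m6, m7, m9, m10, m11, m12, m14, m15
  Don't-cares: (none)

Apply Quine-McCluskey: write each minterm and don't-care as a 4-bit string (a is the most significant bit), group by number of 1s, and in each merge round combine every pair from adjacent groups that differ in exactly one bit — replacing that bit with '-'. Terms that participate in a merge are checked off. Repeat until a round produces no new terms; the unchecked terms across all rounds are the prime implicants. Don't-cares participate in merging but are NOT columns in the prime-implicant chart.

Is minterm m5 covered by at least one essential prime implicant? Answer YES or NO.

size-2^0 implicants → 0001(✓)  0101(✓)  0110(✓)  0111(✓)  1001(✓)  1010(✓)  1011(✓)  1100(✓)  1110(✓)  1111(✓)
size-2^1 implicants → -001  -110(✓)  -111(✓)  0-01  01-1  011-(✓)  1-10(✓)  1-11(✓)  10-1  101-(✓)  11-0  111-(✓)
size-2^2 implicants → -11-  1-1-
Unchecked terms (primes): -001, -11-, 0-01, 01-1, 1-1-, 10-1, 11-0
Minterm coverage:
  m1 ⊆ -001,0-01
  m5 ⊆ 0-01,01-1
  m6 ⊆ -11- [E]
  m7 ⊆ -11-,01-1
  m9 ⊆ -001,10-1
  m10 ⊆ 1-1- [E]
  m11 ⊆ 1-1-,10-1
  m12 ⊆ 11-0 [E]
  m14 ⊆ -11-,1-1-,11-0
  m15 ⊆ -11-,1-1-
E = {-11-, 1-1-, 11-0}

NO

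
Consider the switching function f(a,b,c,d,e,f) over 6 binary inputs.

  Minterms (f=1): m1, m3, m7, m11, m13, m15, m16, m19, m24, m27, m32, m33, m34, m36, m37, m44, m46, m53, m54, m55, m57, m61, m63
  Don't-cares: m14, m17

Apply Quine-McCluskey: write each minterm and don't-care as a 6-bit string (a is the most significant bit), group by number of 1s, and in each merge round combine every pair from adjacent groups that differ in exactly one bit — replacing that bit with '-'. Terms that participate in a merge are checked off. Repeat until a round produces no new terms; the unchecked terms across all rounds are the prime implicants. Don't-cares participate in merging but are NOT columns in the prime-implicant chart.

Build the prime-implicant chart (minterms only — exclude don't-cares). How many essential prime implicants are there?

8

Round 0: 000001✓ 000011✓ 000111✓ 001011✓ 001101✓ 001110✓ 001111✓ 010000✓ 010001✓ 010011✓ 011000✓ 011011✓ 100000✓ 100001✓ 100010✓ 100100✓ 100101✓ 101100✓ 101110✓ 110101✓ 110110✓ 110111✓ 111001✓ 111101✓ 111111✓
Round 1: -00001 -01110 0-0001✓ 0-0011✓ 0-1011✓ 00-011✓ 00-111✓ 000-11✓ 0000-1✓ 001-11✓ 0011-1 00111- 01-000 01-011✓ 0100-1✓ 01000- 1-0101 10-100 100-00✓ 100-01✓ 1000-0 10000-✓ 10010-✓ 1011-0 11-101✓ 11-111✓ 1101-1✓ 11011- 111-01 1111-1✓
Round 2: 0--011 0-00-1 00--11 100-0- 11-1-1
PIs = {-00001, -01110, 0--011, 0-00-1, 00--11, 0011-1, 00111-, 01-000, 01000-, 1-0101, 10-100, 100-0-, 1000-0, 1011-0, 11-1-1, 11011-, 111-01}
Coverage chart:
  m1: -00001,0-00-1
  m3: 0--011,0-00-1,00--11
  m7: 00--11 ←essential
  m11: 0--011,00--11
  m13: 0011-1 ←essential
  m15: 00--11,0011-1,00111-
  m16: 01-000,01000-
  m19: 0--011,0-00-1
  m24: 01-000 ←essential
  m27: 0--011 ←essential
  m32: 100-0-,1000-0
  m33: -00001,100-0-
  m34: 1000-0 ←essential
  m36: 10-100,100-0-
  m37: 1-0101,100-0-
  m44: 10-100,1011-0
  m46: -01110,1011-0
  m53: 1-0101,11-1-1
  m54: 11011- ←essential
  m55: 11-1-1,11011-
  m57: 111-01 ←essential
  m61: 11-1-1,111-01
  m63: 11-1-1 ←essential
Essential: 0--011, 00--11, 0011-1, 01-000, 1000-0, 11-1-1, 11011-, 111-01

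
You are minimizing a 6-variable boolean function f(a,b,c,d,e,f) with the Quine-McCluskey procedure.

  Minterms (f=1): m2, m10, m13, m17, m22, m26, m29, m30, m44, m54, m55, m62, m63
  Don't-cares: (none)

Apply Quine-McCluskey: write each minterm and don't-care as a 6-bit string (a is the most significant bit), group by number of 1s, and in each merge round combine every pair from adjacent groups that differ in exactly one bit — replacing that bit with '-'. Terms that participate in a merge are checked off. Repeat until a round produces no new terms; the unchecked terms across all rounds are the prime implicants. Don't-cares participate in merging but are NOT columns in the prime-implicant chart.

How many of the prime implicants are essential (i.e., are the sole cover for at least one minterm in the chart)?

6

[col 0] 000010*, 001010*, 001101*, 010001, 010110*, 011010*, 011101*, 011110*, 101100, 110110*, 110111*, 111110*, 111111*
[col 1] -10110*, -11110*, 0-1010, 0-1101, 00-010, 01-110*, 011-10, 11-110*, 11-111*, 11011-*, 11111-*
[col 2] -1-110, 11-11-
Prime implicants: -1-110, 0-1010, 0-1101, 00-010, 010001, 011-10, 101100, 11-11-
PI chart (minterm → PIs covering it):
  2 | 00-010  (sole → essential)
  10 | 0-1010,00-010
  13 | 0-1101  (sole → essential)
  17 | 010001  (sole → essential)
  22 | -1-110  (sole → essential)
  26 | 0-1010,011-10
  29 | 0-1101  (sole → essential)
  30 | -1-110,011-10
  44 | 101100  (sole → essential)
  54 | -1-110,11-11-
  55 | 11-11-  (sole → essential)
  62 | -1-110,11-11-
  63 | 11-11-  (sole → essential)
Essential prime implicants: -1-110, 0-1101, 00-010, 010001, 101100, 11-11-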